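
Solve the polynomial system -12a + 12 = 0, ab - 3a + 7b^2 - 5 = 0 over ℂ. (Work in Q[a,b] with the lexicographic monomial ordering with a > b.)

{(1, -8/7), (1, 1)}

Compute a lex Gröbner basis by Buchberger's algorithm.
f_1 = -12a + 12, LT = a.
f_2 = ab - 3a + 7b^2 - 5, LT = ab.

S(f_1,f_2): lcm = ab. S = 3a - 7b^2 - b + 5.
  leading term a: subtract (-1/4)·f_1 from 3a - 7b^2 - b + 5 → -7b^2 - b + 8
  leading term b^2: no divisor's leading term divides it; move -7b^2 to the remainder.
  leading term b: no divisor's leading term divides it; move -b to the remainder.
  leading term 1: no divisor's leading term divides it; move 8 to the remainder.
  remainder -7b^2 - b + 8 ≠ 0; add h_3 = -7b^2 - b + 8 to the basis.

The other S-polynomials (S(f_1,h_3), S(f_2,h_3)) all reduce to 0 modulo the current basis, so we have a Gröbner basis.
Inter-reduce: drop elements whose leading term is divisible by another's, tail-reduce, and make monic.
Reduced Gröbner basis: {a - 1, b^2 + 1/7b - 8/7}.

Since the basis is lex-ordered, b^2 + 1/7b - 8/7 is univariate in b. Its roots are {-8/7, 1}. Back-substituting each root into the other basis elements fixes the other coordinates.
  b = -8/7: the earlier basis element becomes a - 1 = 0, giving a = 1 — point (1, -8/7).
  b = 1: the earlier basis element becomes a - 1 = 0, giving a = 1 — point (1, 1).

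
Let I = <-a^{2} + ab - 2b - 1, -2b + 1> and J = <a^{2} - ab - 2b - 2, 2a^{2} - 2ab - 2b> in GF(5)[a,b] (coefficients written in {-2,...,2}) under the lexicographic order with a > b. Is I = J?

Yes, the ideals are equal.

Equality of ideals is decidable: compute both reduced Gröbner bases (unique for the ordering) and check whether they agree.
Buchberger on the first generating set:
f_1 = -a^{2} + ab - 2b - 1, LT = a^{2}.
f_2 = -2b + 1, LT = b.

The S-polynomials (S(f_1,f_2)) all reduce to 0 modulo the current basis, so we have a Gröbner basis.
Inter-reduce: drop elements whose leading term is divisible by another's, tail-reduce, and make monic.
Reduced Gröbner basis: {a^{2} + 2a + 2, b + 2}.

Buchberger on the second generating set:
h_1 = a^{2} - ab - 2b - 2, LT = a^{2}.
h_2 = 2a^{2} - 2ab - 2b, LT = a^{2}.

S(h_1,h_2): lcm = a^{2}. S = -b - 2.
  reduce S modulo (h_1, h_2):
  remainder -b - 2 ≠ 0; add k_3 = -b - 2 to the basis.

The other S-polynomials (S(h_1,k_3), S(h_2,k_3)) all reduce to 0 modulo the current basis, so we have a Gröbner basis.
Inter-reduce: drop elements whose leading term is divisible by another's, tail-reduce, and make monic.
Reduced Gröbner basis: {a^{2} + 2a + 2, b + 2}.

The two bases agree; hence the ideals are identical.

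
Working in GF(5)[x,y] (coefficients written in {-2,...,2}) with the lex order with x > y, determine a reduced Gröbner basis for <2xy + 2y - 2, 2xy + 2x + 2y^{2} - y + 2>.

G = {x + y^{2} + y + 2, y^{3} + y^{2} + y + 1}

f_1 = 2xy + 2y - 2, LT = xy.
f_2 = 2xy + 2x + 2y^{2} - y + 2, LT = xy.

S(f_1,f_2): lcm = xy. S = -x - y^{2} - y - 2.
  leading term x: no divisor's leading term divides it; move -x to the remainder.
  leading term y^{2}: no divisor's leading term divides it; move -y^{2} to the remainder.
  leading term y: no divisor's leading term divides it; move -y to the remainder.
  leading term 1: no divisor's leading term divides it; move -2 to the remainder.
  remainder -x - y^{2} - y - 2 ≠ 0; add g_3 = -x - y^{2} - y - 2 to the basis.

S(f_1,g_3): lcm = xy. S = -y^{3} - y^{2} - y - 1.
  leading term y^{3}: no divisor's leading term divides it; move -y^{3} to the remainder.
  leading term y^{2}: no divisor's leading term divides it; move -y^{2} to the remainder.
  leading term y: no divisor's leading term divides it; move -y to the remainder.
  leading term 1: no divisor's leading term divides it; move -1 to the remainder.
  remainder -y^{3} - y^{2} - y - 1 ≠ 0; add g_4 = -y^{3} - y^{2} - y - 1 to the basis.

The other S-polynomials (S(f_2,g_3), S(f_1,g_4), S(f_2,g_4), S(g_3,g_4)) all reduce to 0 modulo the current basis, so we have a Gröbner basis.
Inter-reduce: drop elements whose leading term is divisible by another's, tail-reduce, and make monic.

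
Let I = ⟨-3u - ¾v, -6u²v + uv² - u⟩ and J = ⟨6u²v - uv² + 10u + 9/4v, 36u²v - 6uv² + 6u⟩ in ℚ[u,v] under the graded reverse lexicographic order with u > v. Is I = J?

For a fixed monomial order, each ideal has a unique reduced Gröbner basis; comparing bases decides equality.
Buchberger on the first generating set:
f_1 = -3u - ¾v, LT = u.
f_2 = -6u²v + uv² - u, LT = u²v.

S(f_1,f_2): lcm = u²v. S = 5/12uv² - ⅙u.
  reduce S modulo (f_1, f_2):
  remainder -5/48v³ + 1/24v ≠ 0; add g_3 = -5/48v³ + 1/24v to the basis.

The other S-polynomials (S(f_1,g_3), S(f_2,g_3)) all reduce to 0 modulo the current basis, so we have a Gröbner basis.
Inter-reduce: drop elements whose leading term is divisible by another's, tail-reduce, and make monic.
Reduced Gröbner basis: {v³ - ⅖v, u + ¼v}.

Buchberger on the second generating set:
h_1 = 6u²v - uv² + 10u + 9/4v, LT = u²v.
h_2 = 36u²v - 6uv² + 6u, LT = u²v.

S(h_1,h_2): lcm = u²v. S = 3/2u + ⅜v.
  reduce S modulo (h_1, h_2):
  remainder 3/2u + ⅜v ≠ 0; add k_3 = 3/2u + ⅜v to the basis.

S(h_1,k_3): lcm = u²v. S = -5/12uv² + 5/3u + ⅜v.
  reduce S modulo (h_1, h_2, k_3):
  remainder 5/48v³ - 1/24v ≠ 0; add k_4 = 5/48v³ - 1/24v to the basis.

The other S-polynomials (S(h_2,k_3), S(h_1,k_4), S(h_2,k_4), S(k_3,k_4)) all reduce to 0 modulo the current basis, so we have a Gröbner basis.
Inter-reduce: drop elements whose leading term is divisible by another's, tail-reduce, and make monic.
Reduced Gröbner basis: {v³ - ⅖v, u + ¼v}.

The two bases agree; hence the ideals are identical.
The choice of monomial ordering does not affect the verdict — as long as both bases are computed under the same ordering, their equality decides ideal equality.

Yes, the ideals are equal.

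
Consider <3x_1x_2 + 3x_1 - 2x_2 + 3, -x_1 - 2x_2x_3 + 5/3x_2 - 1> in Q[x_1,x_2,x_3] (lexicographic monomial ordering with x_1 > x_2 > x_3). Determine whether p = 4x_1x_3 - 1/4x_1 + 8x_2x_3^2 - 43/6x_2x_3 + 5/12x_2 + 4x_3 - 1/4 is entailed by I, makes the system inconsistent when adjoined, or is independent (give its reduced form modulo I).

First compute the reduced Gröbner basis of I by Buchberger's algorithm.
f_1 = 3x_1x_2 + 3x_1 - 2x_2 + 3, LT = x_1x_2.
f_2 = -x_1 - 2x_2x_3 + 5/3x_2 - 1, LT = x_1.

S(f_1,f_2): lcm = x_1x_2. S = x_1 - 2x_2^2x_3 + 5/3x_2^2 - 5/3x_2 + 1.
  leading term x_1: subtract (-1)·f_2 from x_1 - 2x_2^2x_3 + 5/3x_2^2 - 5/3x_2 + 1 → -2x_2^2x_3 + 5/3x_2^2 - 2x_2x_3
  leading term x_2^2x_3: no divisor's leading term divides it; move -2x_2^2x_3 to the remainder.
  leading term x_2^2: no divisor's leading term divides it; move 5/3x_2^2 to the remainder.
  leading term x_2x_3: no divisor's leading term divides it; move -2x_2x_3 to the remainder.
  remainder -2x_2^2x_3 + 5/3x_2^2 - 2x_2x_3 ≠ 0; add h_3 = -2x_2^2x_3 + 5/3x_2^2 - 2x_2x_3 to the basis.

S(f_1,h_3): lcm = x_1x_2^2x_3. S = 5/6x_1x_2^2 - 2/3x_2^2x_3 + x_2x_3.
  leading term x_1x_2^2: subtract (5/18x_2)·f_1 from 5/6x_1x_2^2 - 2/3x_2^2x_3 + x_2x_3 → -5/6x_1x_2 - 2/3x_2^2x_3 + 5/9x_2^2 + x_2x_3 - 5/6x_2
  leading term x_1x_2: subtract (-5/18)·f_1 from -5/6x_1x_2 - 2/3x_2^2x_3 + 5/9x_2^2 + x_2x_3 - 5/6x_2 → 5/6x_1 - 2/3x_2^2x_3 + 5/9x_2^2 + x_2x_3 - 25/18x_2 + 5/6
  leading term x_1: subtract (-5/6)·f_2 from 5/6x_1 - 2/3x_2^2x_3 + 5/9x_2^2 + x_2x_3 - 25/18x_2 + 5/6 → -2/3x_2^2x_3 + 5/9x_2^2 - 2/3x_2x_3
  leading term x_2^2x_3: subtract (1/3)·h_3 from -2/3x_2^2x_3 + 5/9x_2^2 - 2/3x_2x_3 → 0
  remainder 0.

S(f_2,h_3): leading monomials are coprime, so the S-polynomial reduces to 0 (Buchberger's first criterion).
Every S-polynomial of the final basis reduces to 0, so we have a Gröbner basis.
Inter-reduce: drop elements whose leading term is divisible by another's, tail-reduce, and make monic.
Reduced Gröbner basis: {x_1 + 2x_2x_3 - 5/3x_2 + 1, x_2^2x_3 - 5/6x_2^2 + x_2x_3}.
Label its elements g_1 = x_1 + 2x_2x_3 - 5/3x_2 + 1, g_2 = x_2^2x_3 - 5/6x_2^2 + x_2x_3.

Reduce p = 4x_1x_3 - 1/4x_1 + 8x_2x_3^2 - 43/6x_2x_3 + 5/12x_2 + 4x_3 - 1/4 modulo G:
  leading term x_1x_3: subtract (4x_3)·g_1 from 4x_1x_3 - 1/4x_1 + 8x_2x_3^2 - 43/6x_2x_3 + 5/12x_2 + 4x_3 - 1/4 → -1/4x_1 - 1/2x_2x_3 + 5/12x_2 - 1/4
  leading term x_1: subtract (-1/4)·g_1 from -1/4x_1 - 1/2x_2x_3 + 5/12x_2 - 1/4 → 0
  normal form = 0.
Since the normal form is 0, p ∈ I.

4x_1x_3 - 1/4x_1 + 8x_2x_3^2 - 43/6x_2x_3 + 5/12x_2 + 4x_3 - 1/4 lies in I (it reduces to 0).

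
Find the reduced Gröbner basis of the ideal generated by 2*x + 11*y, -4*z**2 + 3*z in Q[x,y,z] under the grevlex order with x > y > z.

G = {z**2 - 3/4*z, x + 11/2*y}

The reduced Gröbner basis is the canonical form of the ideal for this ordering.

f_1 = 2*x + 11*y, LT = x.
f_2 = -4*z**2 + 3*z, LT = z**2.

The S-polynomials (S(f_1,f_2)) all reduce to 0 modulo the current basis, so we have a Gröbner basis.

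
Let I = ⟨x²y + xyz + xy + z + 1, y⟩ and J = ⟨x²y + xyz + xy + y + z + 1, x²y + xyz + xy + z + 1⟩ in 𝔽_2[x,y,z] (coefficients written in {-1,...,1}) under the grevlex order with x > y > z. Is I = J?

Equality of ideals is decidable: compute both reduced Gröbner bases (unique for the ordering) and check whether they agree.
Buchberger on the first generating set:
f_1 = x²y + xyz + xy + z + 1, LT = x²y.
f_2 = y, LT = y.

S(f_1,f_2): lcm = x²y. S = xyz + xy + z + 1.
  reduce S modulo (f_1, f_2):
  remainder z + 1 ≠ 0; add g_3 = z + 1 to the basis.

The other S-polynomials (S(f_1,g_3), S(f_2,g_3)) all reduce to 0 modulo the current basis, so we have a Gröbner basis.
Inter-reduce: drop elements whose leading term is divisible by another's, tail-reduce, and make monic.
Reduced Gröbner basis: {y, z + 1}.

Buchberger on the second generating set:
h_1 = x²y + xyz + xy + y + z + 1, LT = x²y.
h_2 = x²y + xyz + xy + z + 1, LT = x²y.

S(h_1,h_2): lcm = x²y. S = y.
  reduce S modulo (h_1, h_2):
  remainder y ≠ 0; add k_3 = y to the basis.

S(h_1,k_3): lcm = x²y. S = xyz + xy + y + z + 1.
  reduce S modulo (h_1, h_2, k_3):
  remainder z + 1 ≠ 0; add k_4 = z + 1 to the basis.

The other S-polynomials (S(h_2,k_3), S(h_1,k_4), S(h_2,k_4), S(k_3,k_4)) all reduce to 0 modulo the current basis, so we have a Gröbner basis.
Inter-reduce: drop elements whose leading term is divisible by another's, tail-reduce, and make monic.
Reduced Gröbner basis: {y, z + 1}.

Same reduced basis, so the two generating sets span the same ideal.

Yes, the ideals are equal.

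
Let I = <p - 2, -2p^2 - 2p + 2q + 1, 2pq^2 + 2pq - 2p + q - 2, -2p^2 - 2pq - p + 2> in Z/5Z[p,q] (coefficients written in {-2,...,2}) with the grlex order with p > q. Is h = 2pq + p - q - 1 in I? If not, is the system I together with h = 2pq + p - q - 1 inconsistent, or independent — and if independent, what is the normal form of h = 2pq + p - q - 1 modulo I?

2pq + p - q - 1 lies in I (it reduces to 0).

First compute the reduced Gröbner basis of I by Buchberger's algorithm.
f_1 = p - 2, LT = p.
f_2 = -2p^2 - 2p + 2q + 1, LT = p^2.
f_3 = 2pq^2 + 2pq - 2p + q - 2, LT = pq^2.
f_4 = -2p^2 - 2pq - p + 2, LT = p^2.

S(f_1,f_2): lcm = p^2. S = 2p + q - 2.
  reduce S modulo (f_1, f_2, f_3, f_4):
  remainder q + 2 ≠ 0; add k_5 = q + 2 to the basis.

The other S-polynomials (S(f_1,f_3), S(f_1,f_4), S(f_2,f_3), S(f_2,f_4), S(f_3,f_4), S(f_1,k_5), S(f_2,k_5), S(f_3,k_5), S(f_4,k_5)) all reduce to 0 modulo the current basis, so we have a Gröbner basis.
Inter-reduce: drop elements whose leading term is divisible by another's, tail-reduce, and make monic.
Reduced Gröbner basis: {p - 2, q + 2}.
Label its elements g_1 = p - 2, g_2 = q + 2.

Reduce h = 2pq + p - q - 1 modulo G:
  leading term pq: subtract (2q)·g_1 from 2pq + p - q - 1 → p - 2q - 1
  leading term p: subtract (1)·g_1 from p - 2q - 1 → -2q + 1
  leading term q: subtract (-2)·g_2 from -2q + 1 → 0
  normal form = 0.
Since the normal form is 0, h ∈ I.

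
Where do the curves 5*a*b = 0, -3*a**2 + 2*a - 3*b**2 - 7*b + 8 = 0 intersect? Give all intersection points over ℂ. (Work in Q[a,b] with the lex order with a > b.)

Compute a lex Gröbner basis by Buchberger's algorithm.
f_1 = 5*a*b, LT = a*b.
f_2 = -3*a**2 + 2*a - 3*b**2 - 7*b + 8, LT = a**2.

S(f_1,f_2): lcm = a**2*b. S = 2/3*a*b - b**3 - 7/3*b**2 + 8/3*b.
  reduce S modulo (f_1, f_2):
  remainder -b**3 - 7/3*b**2 + 8/3*b ≠ 0; add h_3 = -b**3 - 7/3*b**2 + 8/3*b to the basis.

The other S-polynomials (S(f_1,h_3), S(f_2,h_3)) all reduce to 0 modulo the current basis, so we have a Gröbner basis.
Inter-reduce: drop elements whose leading term is divisible by another's, tail-reduce, and make monic.
Reduced Gröbner basis: {a**2 - 2/3*a + b**2 + 7/3*b - 8/3, a*b, b**3 + 7/3*b**2 - 8/3*b}.

From the last basis element, b**3 + 7/3*b**2 - 8/3*b = 0, so b takes values in {0, -7/6 + sqrt(145)/6, -sqrt(145)/6 - 7/6}. Each choice, substituted upward through the basis, yields the corresponding point(s) of the solution set.
  b = 0: the earlier basis element becomes a**2 - 2/3*a - 8/3 = 0, giving a = -4/3, 2 — points (-4/3, 0), (2, 0).
  b = -7/6 + sqrt(145)/6: the earlier basis elements become a**2 - 2/3*a = 0; -7*a/6 + sqrt(145)*a/6 = 0, giving a = 0 — point (0, -7/6 + sqrt(145)/6).
  b = -sqrt(145)/6 - 7/6: the earlier basis elements become a**2 - 2/3*a = 0; -sqrt(145)*a/6 - 7*a/6 = 0, giving a = 0 — point (0, -sqrt(145)/6 - 7/6).

{(-4/3, 0), (2, 0), (0, -7/6 + sqrt(145)/6), (0, -sqrt(145)/6 - 7/6)}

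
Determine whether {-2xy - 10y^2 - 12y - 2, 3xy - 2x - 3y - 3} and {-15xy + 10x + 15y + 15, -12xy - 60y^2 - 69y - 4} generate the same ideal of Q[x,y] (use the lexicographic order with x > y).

Equality of ideals is decidable: compute both reduced Gröbner bases (unique for the ordering) and check whether they agree.
Buchberger on the first generating set:
f_1 = -2xy - 10y^2 - 12y - 2, LT = xy.
f_2 = 3xy - 2x - 3y - 3, LT = xy.

S(f_1,f_2): lcm = xy. S = 2/3x + 5y^2 + 7y + 2.
  leading term x: no divisor's leading term divides it; move 2/3x to the remainder.
  leading term y^2: no divisor's leading term divides it; move 5y^2 to the remainder.
  leading term y: no divisor's leading term divides it; move 7y to the remainder.
  leading term 1: no divisor's leading term divides it; move 2 to the remainder.
  remainder 2/3x + 5y^2 + 7y + 2 ≠ 0; add g_3 = 2/3x + 5y^2 + 7y + 2 to the basis.

S(f_1,g_3): lcm = xy. S = -15/2y^3 - 11/2y^2 + 3y + 1.
  leading term y^3: no divisor's leading term divides it; move -15/2y^3 to the remainder.
  leading term y^2: no divisor's leading term divides it; move -11/2y^2 to the remainder.
  leading term y: no divisor's leading term divides it; move 3y to the remainder.
  leading term 1: no divisor's leading term divides it; move 1 to the remainder.
  remainder -15/2y^3 - 11/2y^2 + 3y + 1 ≠ 0; add g_4 = -15/2y^3 - 11/2y^2 + 3y + 1 to the basis.

The other S-polynomials (S(f_2,g_3), S(f_1,g_4), S(f_2,g_4), S(g_3,g_4)) all reduce to 0 modulo the current basis, so we have a Gröbner basis.
Inter-reduce: drop elements whose leading term is divisible by another's, tail-reduce, and make monic.
Reduced Gröbner basis: {x + 15/2y^2 + 21/2y + 3, y^3 + 11/15y^2 - 2/5y - 2/15}.

Buchberger on the second generating set:
h_1 = -15xy + 10x + 15y + 15, LT = xy.
h_2 = -12xy - 60y^2 - 69y - 4, LT = xy.

S(h_1,h_2): lcm = xy. S = -2/3x - 5y^2 - 27/4y - 4/3.
  leading term x: no divisor's leading term divides it; move -2/3x to the remainder.
  leading term y^2: no divisor's leading term divides it; move -5y^2 to the remainder.
  leading term y: no divisor's leading term divides it; move -27/4y to the remainder.
  leading term 1: no divisor's leading term divides it; move -4/3 to the remainder.
  remainder -2/3x - 5y^2 - 27/4y - 4/3 ≠ 0; add k_3 = -2/3x - 5y^2 - 27/4y - 4/3 to the basis.

S(h_1,k_3): lcm = xy. S = -2/3x - 15/2y^3 - 81/8y^2 - 3y - 1.
  leading term x: subtract (1)·k_3 from -2/3x - 15/2y^3 - 81/8y^2 - 3y - 1 → -15/2y^3 - 41/8y^2 + 15/4y + 1/3
  leading term y^3: no divisor's leading term divides it; move -15/2y^3 to the remainder.
  leading term y^2: no divisor's leading term divides it; move -41/8y^2 to the remainder.
  leading term y: no divisor's leading term divides it; move 15/4y to the remainder.
  leading term 1: no divisor's leading term divides it; move 1/3 to the remainder.
  remainder -15/2y^3 - 41/8y^2 + 15/4y + 1/3 ≠ 0; add k_4 = -15/2y^3 - 41/8y^2 + 15/4y + 1/3 to the basis.

The other S-polynomials (S(h_2,k_3), S(h_1,k_4), S(h_2,k_4), S(k_3,k_4)) all reduce to 0 modulo the current basis, so we have a Gröbner basis.
Inter-reduce: drop elements whose leading term is divisible by another's, tail-reduce, and make monic.
Reduced Gröbner basis: {x + 15/2y^2 + 81/8y + 2, y^3 + 41/60y^2 - 1/2y - 2/45}.

The bases are distinct; the ideals are different.

No, the ideals differ.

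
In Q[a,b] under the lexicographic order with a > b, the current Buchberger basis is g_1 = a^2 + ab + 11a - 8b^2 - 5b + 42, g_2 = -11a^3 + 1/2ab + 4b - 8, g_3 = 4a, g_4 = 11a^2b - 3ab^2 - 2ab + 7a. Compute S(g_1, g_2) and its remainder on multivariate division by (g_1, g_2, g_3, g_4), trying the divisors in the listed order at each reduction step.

lcm(LM(g_1), LM(g_2)) = a^3.
S = (lcm/LT(g_1))·g_1 − (lcm/LT(g_2))·g_2 = a^2b + 11a^2 - 8ab^2 - 109/22ab + 42a + 4/11b - 8/11.
Reduce S modulo (g_1, g_2, g_3, g_4) in that order:
  leading term a^2b: subtract (b)·g_1 from a^2b + 11a^2 - 8ab^2 - 109/22ab + 42a + 4/11b - 8/11 → 11a^2 - 9ab^2 - 351/22ab + 42a + 8b^3 + 5b^2 - 458/11b - 8/11
  leading term a^2: subtract (11)·g_1 from 11a^2 - 9ab^2 - 351/22ab + 42a + 8b^3 + 5b^2 - 458/11b - 8/11 → -9ab^2 - 593/22ab - 79a + 8b^3 + 93b^2 + 147/11b - 5090/11
  leading term ab^2: subtract (-9/4b^2)·g_3 from -9ab^2 - 593/22ab - 79a + 8b^3 + 93b^2 + 147/11b - 5090/11 → -593/22ab - 79a + 8b^3 + 93b^2 + 147/11b - 5090/11
  leading term ab: subtract (-593/88b)·g_3 from -593/22ab - 79a + 8b^3 + 93b^2 + 147/11b - 5090/11 → -79a + 8b^3 + 93b^2 + 147/11b - 5090/11
  leading term a: subtract (-79/4)·g_3 from -79a + 8b^3 + 93b^2 + 147/11b - 5090/11 → 8b^3 + 93b^2 + 147/11b - 5090/11
  leading term b^3: no divisor's leading term divides it; move 8b^3 to the remainder.
  leading term b^2: no divisor's leading term divides it; move 93b^2 to the remainder.
  leading term b: no divisor's leading term divides it; move 147/11b to the remainder.
  leading term 1: no divisor's leading term divides it; move -5090/11 to the remainder.
The remainder 8b^3 + 93b^2 + 147/11b - 5090/11 is nonzero, so it would be added as the next basis element.
This is the inner loop of Buchberger's algorithm — each nonzero remainder becomes a new basis element.

S(g_1, g_2) = a^2b + 11a^2 - 8ab^2 - 109/22ab + 42a + 4/11b - 8/11; remainder on division = 8b^3 + 93b^2 + 147/11b - 5090/11.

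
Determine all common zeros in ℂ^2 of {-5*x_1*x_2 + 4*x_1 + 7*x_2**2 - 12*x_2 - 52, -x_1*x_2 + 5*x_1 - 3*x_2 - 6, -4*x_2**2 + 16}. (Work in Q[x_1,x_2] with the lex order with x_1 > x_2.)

{(0, -2)}

Compute a lex Gröbner basis by Buchberger's algorithm.
f_1 = -5*x_1*x_2 + 4*x_1 + 7*x_2**2 - 12*x_2 - 52, LT = x_1*x_2.
f_2 = -x_1*x_2 + 5*x_1 - 3*x_2 - 6, LT = x_1*x_2.
f_3 = -4*x_2**2 + 16, LT = x_2**2.

S(f_1,f_2): lcm = x_1*x_2. S = 21/5*x_1 - 7/5*x_2**2 - 3/5*x_2 + 22/5.
  leading term x_1: no divisor's leading term divides it; move 21/5*x_1 to the remainder.
  leading term x_2**2: subtract (7/20)·f_3 from -7/5*x_2**2 - 3/5*x_2 + 22/5 → -3/5*x_2 - 6/5
  leading term x_2: no divisor's leading term divides it; move -3/5*x_2 to the remainder.
  leading term 1: no divisor's leading term divides it; move -6/5 to the remainder.
  remainder 21/5*x_1 - 3/5*x_2 - 6/5 ≠ 0; add h_4 = 21/5*x_1 - 3/5*x_2 - 6/5 to the basis.

S(f_1,f_3): lcm = x_1*x_2**2. S = -4/5*x_1*x_2 + 4*x_1 - 7/5*x_2**3 + 12/5*x_2**2 + 52/5*x_2.
  leading term x_1*x_2: subtract (4/25)·f_1 from -4/5*x_1*x_2 + 4*x_1 - 7/5*x_2**3 + 12/5*x_2**2 + 52/5*x_2 → 84/25*x_1 - 7/5*x_2**3 + 32/25*x_2**2 + 308/25*x_2 + 208/25
  leading term x_1: subtract (4/5)·h_4 from 84/25*x_1 - 7/5*x_2**3 + 32/25*x_2**2 + 308/25*x_2 + 208/25 → -7/5*x_2**3 + 32/25*x_2**2 + 64/5*x_2 + 232/25
  leading term x_2**3: subtract (7/20*x_2)·f_3 from -7/5*x_2**3 + 32/25*x_2**2 + 64/5*x_2 + 232/25 → 32/25*x_2**2 + 36/5*x_2 + 232/25
  leading term x_2**2: subtract (-8/25)·f_3 from 32/25*x_2**2 + 36/5*x_2 + 232/25 → 36/5*x_2 + 72/5
  leading term x_2: no divisor's leading term divides it; move 36/5*x_2 to the remainder.
  leading term 1: no divisor's leading term divides it; move 72/5 to the remainder.
  remainder 36/5*x_2 + 72/5 ≠ 0; add h_5 = 36/5*x_2 + 72/5 to the basis.

The other S-polynomials (S(f_2,f_3), S(f_1,h_4), S(f_2,h_4), S(f_3,h_4), S(f_1,h_5), S(f_2,h_5), S(f_3,h_5), S(h_4,h_5)) all reduce to 0 modulo the current basis, so we have a Gröbner basis.
Inter-reduce: drop elements whose leading term is divisible by another's, tail-reduce, and make monic.
Reduced Gröbner basis: {x_1, x_2 + 2}.

Elimination: the polynomial x_2 + 2 lies in the elimination ideal for x_2, so x_2 ∈ {-2}. For each such x_2, the remaining basis elements (now univariate) give the rest of the solution.
  x_2 = -2: the earlier basis element becomes x_1 = 0, giving x_1 = 0 — point (0, -2).
Substituting each solution back into the original system confirms all equations vanish.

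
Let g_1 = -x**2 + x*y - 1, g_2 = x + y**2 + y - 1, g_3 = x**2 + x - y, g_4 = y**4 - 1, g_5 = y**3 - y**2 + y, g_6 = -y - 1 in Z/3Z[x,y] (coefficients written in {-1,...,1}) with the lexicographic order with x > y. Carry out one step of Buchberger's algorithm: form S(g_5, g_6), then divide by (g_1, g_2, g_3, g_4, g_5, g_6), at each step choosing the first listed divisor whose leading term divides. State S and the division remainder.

lcm(LM(g_5), LM(g_6)) = y**3.
S = (lcm/LT(g_5))·g_5 − (lcm/LT(g_6))·g_6 = y**2 + y.
Reduce S modulo (g_1, g_2, g_3, g_4, g_5, g_6) in that order:
  leading term y**2: subtract (-y)·g_6 from y**2 + y → 0
The remainder is 0, so this S-polynomial contributes no new basis element.

S(g_5, g_6) = y**2 + y; remainder on division = 0.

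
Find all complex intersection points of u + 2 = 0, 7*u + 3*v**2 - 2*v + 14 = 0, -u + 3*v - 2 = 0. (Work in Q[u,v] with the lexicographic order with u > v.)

Compute a lex Gröbner basis by Buchberger's algorithm.
f_1 = u + 2, LT = u.
f_2 = 7*u + 3*v**2 - 2*v + 14, LT = u.
f_3 = -u + 3*v - 2, LT = u.

S(f_1,f_2): lcm = u. S = -3/7*v**2 + 2/7*v.
  leading term v**2: no divisor's leading term divides it; move -3/7*v**2 to the remainder.
  leading term v: no divisor's leading term divides it; move 2/7*v to the remainder.
  remainder -3/7*v**2 + 2/7*v ≠ 0; add h_4 = -3/7*v**2 + 2/7*v to the basis.

S(f_1,f_3): lcm = u. S = 3*v.
  leading term v: no divisor's leading term divides it; move 3*v to the remainder.
  remainder 3*v ≠ 0; add h_5 = 3*v to the basis.

The other S-polynomials (S(f_2,f_3), S(f_1,h_4), S(f_2,h_4), S(f_3,h_4), S(f_1,h_5), S(f_2,h_5), S(f_3,h_5), S(h_4,h_5)) all reduce to 0 modulo the current basis, so we have a Gröbner basis.
Inter-reduce: drop elements whose leading term is divisible by another's, tail-reduce, and make monic.
Reduced Gröbner basis: {u + 2, v}.

A lex Gröbner basis eliminates variables successively. Here v depends only on v, with roots {0}; lifting each root through the earlier basis elements recovers the full solutions.
  v = 0: the earlier basis element becomes u + 2 = 0, giving u = -2 — point (-2, 0).

{(-2, 0)}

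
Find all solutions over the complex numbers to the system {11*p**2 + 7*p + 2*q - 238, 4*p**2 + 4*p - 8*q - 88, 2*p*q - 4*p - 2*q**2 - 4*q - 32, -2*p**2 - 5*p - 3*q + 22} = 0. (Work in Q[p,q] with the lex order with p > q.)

{(-5, -1)}

Compute a lex Gröbner basis by Buchberger's algorithm.
f_1 = 11*p**2 + 7*p + 2*q - 238, LT = p**2.
f_2 = 4*p**2 + 4*p - 8*q - 88, LT = p**2.
f_3 = 2*p*q - 4*p - 2*q**2 - 4*q - 32, LT = p*q.
f_4 = -2*p**2 - 5*p - 3*q + 22, LT = p**2.

S(f_1,f_2): lcm = p**2. S = -4/11*p + 24/11*q + 4/11.
  leading term p: no divisor's leading term divides it; move -4/11*p to the remainder.
  leading term q: no divisor's leading term divides it; move 24/11*q to the remainder.
  leading term 1: no divisor's leading term divides it; move 4/11 to the remainder.
  remainder -4/11*p + 24/11*q + 4/11 ≠ 0; add h_5 = -4/11*p + 24/11*q + 4/11 to the basis.

S(f_1,f_3): lcm = p**2*q. S = 2*p**2 + p*q**2 + 29/11*p*q + 16*p + 2/11*q**2 - 238/11*q.
  leading term p**2: subtract (2/11)·f_1 from 2*p**2 + p*q**2 + 29/11*p*q + 16*p + 2/11*q**2 - 238/11*q → p*q**2 + 29/11*p*q + 162/11*p + 2/11*q**2 - 22*q + 476/11
  leading term p*q**2: subtract (1/2*q)·f_3 from p*q**2 + 29/11*p*q + 162/11*p + 2/11*q**2 - 22*q + 476/11 → 51/11*p*q + 162/11*p + q**3 + 24/11*q**2 - 6*q + 476/11
  leading term p*q: subtract (51/22)·f_3 from 51/11*p*q + 162/11*p + q**3 + 24/11*q**2 - 6*q + 476/11 → 24*p + q**3 + 75/11*q**2 + 36/11*q + 1292/11
  leading term p: subtract (-66)·h_5 from 24*p + q**3 + 75/11*q**2 + 36/11*q + 1292/11 → q**3 + 75/11*q**2 + 1620/11*q + 1556/11
  leading term q**3: no divisor's leading term divides it; move q**3 to the remainder.
  leading term q**2: no divisor's leading term divides it; move 75/11*q**2 to the remainder.
  leading term q: no divisor's leading term divides it; move 1620/11*q to the remainder.
  leading term 1: no divisor's leading term divides it; move 1556/11 to the remainder.
  remainder q**3 + 75/11*q**2 + 1620/11*q + 1556/11 ≠ 0; add h_6 = q**3 + 75/11*q**2 + 1620/11*q + 1556/11 to the basis.

S(f_1,f_4): lcm = p**2. S = -41/22*p - 29/22*q - 117/11.
  leading term p: subtract (41/8)·h_5 from -41/22*p - 29/22*q - 117/11 → -25/2*q - 25/2
  leading term q: no divisor's leading term divides it; move -25/2*q to the remainder.
  leading term 1: no divisor's leading term divides it; move -25/2 to the remainder.
  remainder -25/2*q - 25/2 ≠ 0; add h_7 = -25/2*q - 25/2 to the basis.

The other S-polynomials (S(f_2,f_3), S(f_2,f_4), S(f_3,f_4), S(f_1,h_5), S(f_2,h_5), S(f_3,h_5), S(f_4,h_5), S(f_1,h_6), S(f_2,h_6), S(f_3,h_6), S(f_4,h_6), S(h_5,h_6), S(f_1,h_7), S(f_2,h_7), S(f_3,h_7), S(f_4,h_7), S(h_5,h_7), S(h_6,h_7)) all reduce to 0 modulo the current basis, so we have a Gröbner basis.
Inter-reduce: drop elements whose leading term is divisible by another's, tail-reduce, and make monic.
Reduced Gröbner basis: {p + 5, q + 1}.

From the last basis element, q + 1 = 0, so q takes values in {-1}. Each choice, substituted upward through the basis, yields the corresponding point(s) of the solution set.
  q = -1: the earlier basis element becomes p + 5 = 0, giving p = -5 — point (-5, -1).
This is the nonlinear analogue of row-reducing a linear system.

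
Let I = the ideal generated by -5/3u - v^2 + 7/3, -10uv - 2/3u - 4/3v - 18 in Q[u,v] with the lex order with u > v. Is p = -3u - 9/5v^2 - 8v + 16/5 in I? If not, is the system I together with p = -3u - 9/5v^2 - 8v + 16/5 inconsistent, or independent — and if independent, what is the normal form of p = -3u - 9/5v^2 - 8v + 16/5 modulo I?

Adjoining -3u - 9/5v^2 - 8v + 16/5 makes the ideal the whole ring: the system is inconsistent.

First compute the reduced Gröbner basis of I by Buchberger's algorithm.
f_1 = -5/3u - v^2 + 7/3, LT = u.
f_2 = -10uv - 2/3u - 4/3v - 18, LT = uv.

S(f_1,f_2): lcm = uv. S = -1/15u + 3/5v^3 - 23/15v - 9/5.
  leading term u: subtract (1/25)·f_1 from -1/15u + 3/5v^3 - 23/15v - 9/5 → 3/5v^3 + 1/25v^2 - 23/15v - 142/75
  leading term v^3: no divisor's leading term divides it; move 3/5v^3 to the remainder.
  leading term v^2: no divisor's leading term divides it; move 1/25v^2 to the remainder.
  leading term v: no divisor's leading term divides it; move -23/15v to the remainder.
  leading term 1: no divisor's leading term divides it; move -142/75 to the remainder.
  remainder 3/5v^3 + 1/25v^2 - 23/15v - 142/75 ≠ 0; add h_3 = 3/5v^3 + 1/25v^2 - 23/15v - 142/75 to the basis.

S(f_1,h_3): leading monomials are coprime, so the S-polynomial reduces to 0 (Buchberger's first criterion).
S(f_2,h_3): lcm = uv^3. S = 23/9uv + 142/45u + 2/15v^3 + 9/5v^2.
  leading term uv: subtract (-23/15v)·f_1 from 23/9uv + 142/45u + 2/15v^3 + 9/5v^2 → 142/45u - 7/5v^3 + 9/5v^2 + 161/45v
  leading term u: subtract (-142/75)·f_1 from 142/45u - 7/5v^3 + 9/5v^2 + 161/45v → -7/5v^3 - 7/75v^2 + 161/45v + 994/225
  leading term v^3: subtract (-7/3)·h_3 from -7/5v^3 - 7/75v^2 + 161/45v + 994/225 → 0
  remainder 0.

Every S-polynomial of the final basis reduces to 0, so we have a Gröbner basis.
Inter-reduce: drop elements whose leading term is divisible by another's, tail-reduce, and make monic.
Reduced Gröbner basis: {u + 3/5v^2 - 7/5, v^3 + 1/15v^2 - 23/9v - 142/45}.
Label its elements g_1 = u + 3/5v^2 - 7/5, g_2 = v^3 + 1/15v^2 - 23/9v - 142/45.

Reduce p = -3u - 9/5v^2 - 8v + 16/5 modulo G:
  leading term u: subtract (-3)·g_1 from -3u - 9/5v^2 - 8v + 16/5 → -8v - 1
  leading term v: no divisor's leading term divides it; move -8v to the remainder.
  leading term 1: no divisor's leading term divides it; move -1 to the remainder.
  normal form = -8v - 1.
The normal form is nonzero, so p ∉ I. Since p minus its normal form lies in I, I + (p) = I + (r) where r = -8v - 1; decide whether this ideal is the whole ring.
Run Buchberger on G together with r (pairs among the g_i already reduce to 0 since G is a Gröbner basis):
g_1 = u + 3/5v^2 - 7/5, LT = u.
g_2 = v^3 + 1/15v^2 - 23/9v - 142/45, LT = v^3.
r = -8v - 1, LT = v.

S(g_1,g_2): leading monomials are coprime, so the S-polynomial reduces to 0 (Buchberger's first criterion).
S(g_1,r): leading monomials are coprime, so the S-polynomial reduces to 0 (Buchberger's first criterion).
S(g_2,r): lcm = v^3. S = -7/120v^2 - 23/9v - 142/45.
  leading term v^2: subtract (7/960v)·r from -7/120v^2 - 23/9v - 142/45 → -7339/2880v - 142/45
  leading term v: subtract (7339/23040)·r from -7339/2880v - 142/45 → -13073/4608
  leading term 1: no divisor's leading term divides it; move -13073/4608 to the remainder.
  remainder -13073/4608 ≠ 0; add m_4 = -13073/4608 to the basis.

S(g_1,m_4): leading monomials are coprime, so the S-polynomial reduces to 0 (Buchberger's first criterion).
S(g_2,m_4): leading monomials are coprime, so the S-polynomial reduces to 0 (Buchberger's first criterion).
S(r,m_4): leading monomials are coprime, so the S-polynomial reduces to 0 (Buchberger's first criterion).
Every S-polynomial of the final basis reduces to 0, so we have a Gröbner basis.
Inter-reduce: drop elements whose leading term is divisible by another's, tail-reduce, and make monic.
Reduced Gröbner basis: {1}.
The reduced Gröbner basis of I + (p) is {1}: the ideal is the whole ring, so the enlarged system has no common solution — adjoining p is inconsistent.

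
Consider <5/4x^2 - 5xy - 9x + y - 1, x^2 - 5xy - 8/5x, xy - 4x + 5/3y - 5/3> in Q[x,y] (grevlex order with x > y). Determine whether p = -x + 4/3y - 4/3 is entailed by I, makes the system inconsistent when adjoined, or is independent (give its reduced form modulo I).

-x + 4/3y - 4/3 lies in I (it reduces to 0).

First compute the reduced Gröbner basis of I by Buchberger's algorithm.
f_1 = 5/4x^2 - 5xy - 9x + y - 1, LT = x^2.
f_2 = x^2 - 5xy - 8/5x, LT = x^2.
f_3 = xy - 4x + 5/3y - 5/3, LT = xy.

S(f_1,f_2): lcm = x^2. S = xy - 28/5x + 4/5y - 4/5.
  leading term xy: subtract (1)·f_3 from xy - 28/5x + 4/5y - 4/5 → -8/5x - 13/15y + 13/15
  leading term x: no divisor's leading term divides it; move -8/5x to the remainder.
  leading term y: no divisor's leading term divides it; move -13/15y to the remainder.
  leading term 1: no divisor's leading term divides it; move 13/15 to the remainder.
  remainder -8/5x - 13/15y + 13/15 ≠ 0; add h_4 = -8/5x - 13/15y + 13/15 to the basis.

S(f_1,f_3): lcm = x^2y. S = -4xy^2 + 4x^2 - 133/15xy + 4/5y^2 + 5/3x - 4/5y.
  leading term xy^2: subtract (-4y)·f_3 from -4xy^2 + 4x^2 - 133/15xy + 4/5y^2 + 5/3x - 4/5y → 4x^2 - 373/15xy + 112/15y^2 + 5/3x - 112/15y
  leading term x^2: subtract (16/5)·f_1 from 4x^2 - 373/15xy + 112/15y^2 + 5/3x - 112/15y → -133/15xy + 112/15y^2 + 457/15x - 32/3y + 16/5
  leading term xy: subtract (-133/15)·f_3 from -133/15xy + 112/15y^2 + 457/15x - 32/3y + 16/5 → 112/15y^2 - 5x + 37/9y - 521/45
  leading term y^2: no divisor's leading term divides it; move 112/15y^2 to the remainder.
  leading term x: subtract (25/8)·h_4 from -5x + 37/9y - 521/45 → 491/72y - 5143/360
  leading term y: no divisor's leading term divides it; move 491/72y to the remainder.
  leading term 1: no divisor's leading term divides it; move -5143/360 to the remainder.
  remainder 112/15y^2 + 491/72y - 5143/360 ≠ 0; add h_5 = 112/15y^2 + 491/72y - 5143/360 to the basis.

S(f_2,f_3): lcm = x^2y. S = -5xy^2 + 4x^2 - 49/15xy + 5/3x.
  leading term xy^2: subtract (-5y)·f_3 from -5xy^2 + 4x^2 - 49/15xy + 5/3x → 4x^2 - 349/15xy + 25/3y^2 + 5/3x - 25/3y
  leading term x^2: subtract (16/5)·f_1 from 4x^2 - 349/15xy + 25/3y^2 + 5/3x - 25/3y → -109/15xy + 25/3y^2 + 457/15x - 173/15y + 16/5
  leading term xy: subtract (-109/15)·f_3 from -109/15xy + 25/3y^2 + 457/15x - 173/15y + 16/5 → 25/3y^2 + 7/5x + 26/45y - 401/45
  leading term y^2: subtract (125/112)·h_5 from 25/3y^2 + 7/5x + 26/45y - 401/45 → 7/5x - 283579/40320y + 283579/40320
  leading term x: subtract (-7/8)·h_4 from 7/5x - 283579/40320y + 283579/40320 → -62831/8064y + 62831/8064
  leading term y: no divisor's leading term divides it; move -62831/8064y to the remainder.
  leading term 1: no divisor's leading term divides it; move 62831/8064 to the remainder.
  remainder -62831/8064y + 62831/8064 ≠ 0; add h_6 = -62831/8064y + 62831/8064 to the basis.

The other S-polynomials (S(f_1,h_4), S(f_2,h_4), S(f_3,h_4), S(f_1,h_5), S(f_2,h_5), S(f_3,h_5), S(h_4,h_5), S(f_1,h_6), S(f_2,h_6), S(f_3,h_6), S(h_4,h_6), S(h_5,h_6)) all reduce to 0 modulo the current basis, so we have a Gröbner basis.
Inter-reduce: drop elements whose leading term is divisible by another's, tail-reduce, and make monic.
Reduced Gröbner basis: {x, y - 1}.
Label its elements g_1 = x, g_2 = y - 1.

Reduce p = -x + 4/3y - 4/3 modulo G:
  leading term x: subtract (-1)·g_1 from -x + 4/3y - 4/3 → 4/3y - 4/3
  leading term y: subtract (4/3)·g_2 from 4/3y - 4/3 → 0
  normal form = 0.
Since the normal form is 0, p ∈ I.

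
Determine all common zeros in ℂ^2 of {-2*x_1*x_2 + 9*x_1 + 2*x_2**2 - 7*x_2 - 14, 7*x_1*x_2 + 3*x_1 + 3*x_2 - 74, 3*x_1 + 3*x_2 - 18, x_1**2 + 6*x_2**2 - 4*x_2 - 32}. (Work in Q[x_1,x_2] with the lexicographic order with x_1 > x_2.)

Compute a lex Gröbner basis by Buchberger's algorithm.
f_1 = -2*x_1*x_2 + 9*x_1 + 2*x_2**2 - 7*x_2 - 14, LT = x_1*x_2.
f_2 = 7*x_1*x_2 + 3*x_1 + 3*x_2 - 74, LT = x_1*x_2.
f_3 = 3*x_1 + 3*x_2 - 18, LT = x_1.
f_4 = x_1**2 + 6*x_2**2 - 4*x_2 - 32, LT = x_1**2.

S(f_1,f_2): lcm = x_1*x_2. S = -69/14*x_1 - x_2**2 + 43/14*x_2 + 123/7.
  leading term x_1: subtract (-23/14)·f_3 from -69/14*x_1 - x_2**2 + 43/14*x_2 + 123/7 → -x_2**2 + 8*x_2 - 12
  leading term x_2**2: no divisor's leading term divides it; move -x_2**2 to the remainder.
  leading term x_2: no divisor's leading term divides it; move 8*x_2 to the remainder.
  leading term 1: no divisor's leading term divides it; move -12 to the remainder.
  remainder -x_2**2 + 8*x_2 - 12 ≠ 0; add h_5 = -x_2**2 + 8*x_2 - 12 to the basis.

S(f_1,f_3): lcm = x_1*x_2. S = -9/2*x_1 - 2*x_2**2 + 19/2*x_2 + 7.
  leading term x_1: subtract (-3/2)·f_3 from -9/2*x_1 - 2*x_2**2 + 19/2*x_2 + 7 → -2*x_2**2 + 14*x_2 - 20
  leading term x_2**2: subtract (2)·h_5 from -2*x_2**2 + 14*x_2 - 20 → -2*x_2 + 4
  leading term x_2: no divisor's leading term divides it; move -2*x_2 to the remainder.
  leading term 1: no divisor's leading term divides it; move 4 to the remainder.
  remainder -2*x_2 + 4 ≠ 0; add h_6 = -2*x_2 + 4 to the basis.

The other S-polynomials (S(f_1,f_4), S(f_2,f_3), S(f_2,f_4), S(f_3,f_4), S(f_1,h_5), S(f_2,h_5), S(f_3,h_5), S(f_4,h_5), S(f_1,h_6), S(f_2,h_6), S(f_3,h_6), S(f_4,h_6), S(h_5,h_6)) all reduce to 0 modulo the current basis, so we have a Gröbner basis.
Inter-reduce: drop elements whose leading term is divisible by another's, tail-reduce, and make monic.
Reduced Gröbner basis: {x_1 - 4, x_2 - 2}.

Since the basis is lex-ordered, x_2 - 2 is univariate in x_2. Its roots are {2}. Back-substituting each root into the other basis elements fixes the other coordinates.
  x_2 = 2: the earlier basis element becomes x_1 - 4 = 0, giving x_1 = 4 — point (4, 2).

{(4, 2)}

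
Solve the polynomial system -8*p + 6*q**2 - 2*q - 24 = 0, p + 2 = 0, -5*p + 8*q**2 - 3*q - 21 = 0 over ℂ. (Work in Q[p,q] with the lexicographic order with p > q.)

{(-2, -1)}

Compute a lex Gröbner basis by Buchberger's algorithm.
f_1 = -8*p + 6*q**2 - 2*q - 24, LT = p.
f_2 = p + 2, LT = p.
f_3 = -5*p + 8*q**2 - 3*q - 21, LT = p.

S(f_1,f_2): lcm = p. S = -3/4*q**2 + 1/4*q + 1.
  leading term q**2: no divisor's leading term divides it; move -3/4*q**2 to the remainder.
  leading term q: no divisor's leading term divides it; move 1/4*q to the remainder.
  leading term 1: no divisor's leading term divides it; move 1 to the remainder.
  remainder -3/4*q**2 + 1/4*q + 1 ≠ 0; add h_4 = -3/4*q**2 + 1/4*q + 1 to the basis.

S(f_1,f_3): lcm = p. S = 17/20*q**2 - 7/20*q - 6/5.
  leading term q**2: subtract (-17/15)·h_4 from 17/20*q**2 - 7/20*q - 6/5 → -1/15*q - 1/15
  leading term q: no divisor's leading term divides it; move -1/15*q to the remainder.
  leading term 1: no divisor's leading term divides it; move -1/15 to the remainder.
  remainder -1/15*q - 1/15 ≠ 0; add h_5 = -1/15*q - 1/15 to the basis.

The other S-polynomials (S(f_2,f_3), S(f_1,h_4), S(f_2,h_4), S(f_3,h_4), S(f_1,h_5), S(f_2,h_5), S(f_3,h_5), S(h_4,h_5)) all reduce to 0 modulo the current basis, so we have a Gröbner basis.
Inter-reduce: drop elements whose leading term is divisible by another's, tail-reduce, and make monic.
Reduced Gröbner basis: {p + 2, q + 1}.

From the last basis element, q + 1 = 0, so q takes values in {-1}. Each choice, substituted upward through the basis, yields the corresponding point(s) of the solution set.
  q = -1: the earlier basis element becomes p + 2 = 0, giving p = -2 — point (-2, -1).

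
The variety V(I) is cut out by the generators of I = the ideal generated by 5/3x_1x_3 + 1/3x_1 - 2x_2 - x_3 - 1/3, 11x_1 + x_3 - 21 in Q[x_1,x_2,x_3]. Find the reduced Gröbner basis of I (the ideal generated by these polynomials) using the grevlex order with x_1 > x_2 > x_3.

G = {x_3^2 + 66/5x_2 - 71/5x_3 - 2, x_1 + 1/11x_3 - 21/11}

Buchberger's algorithm terminates because the ascending chain of leading-term ideals stabilizes.

f_1 = 5/3x_1x_3 + 1/3x_1 - 2x_2 - x_3 - 1/3, LT = x_1x_3.
f_2 = 11x_1 + x_3 - 21, LT = x_1.

S(f_1,f_2): lcm = x_1x_3. S = -1/11x_3^2 + 1/5x_1 - 6/5x_2 + 72/55x_3 - 1/5.
  leading term x_3^2: no divisor's leading term divides it; move -1/11x_3^2 to the remainder.
  leading term x_1: subtract (1/55)·f_2 from 1/5x_1 - 6/5x_2 + 72/55x_3 - 1/5 → -6/5x_2 + 71/55x_3 + 2/11
  leading term x_2: no divisor's leading term divides it; move -6/5x_2 to the remainder.
  leading term x_3: no divisor's leading term divides it; move 71/55x_3 to the remainder.
  leading term 1: no divisor's leading term divides it; move 2/11 to the remainder.
  remainder -1/11x_3^2 - 6/5x_2 + 71/55x_3 + 2/11 ≠ 0; add g_3 = -1/11x_3^2 - 6/5x_2 + 71/55x_3 + 2/11 to the basis.

S(f_1,g_3): lcm = x_1x_3^2. S = -66/5x_1x_2 + 72/5x_1x_3 - 6/5x_2x_3 - 3/5x_3^2 + 2x_1 - 1/5x_3.
  leading term x_1x_2: subtract (-6/5x_2)·f_2 from -66/5x_1x_2 + 72/5x_1x_3 - 6/5x_2x_3 - 3/5x_3^2 + 2x_1 - 1/5x_3 → 72/5x_1x_3 - 3/5x_3^2 + 2x_1 - 126/5x_2 - 1/5x_3
  leading term x_1x_3: subtract (216/25)·f_1 from 72/5x_1x_3 - 3/5x_3^2 + 2x_1 - 126/5x_2 - 1/5x_3 → -3/5x_3^2 - 22/25x_1 - 198/25x_2 + 211/25x_3 + 72/25
  leading term x_3^2: subtract (33/5)·g_3 from -3/5x_3^2 - 22/25x_1 - 198/25x_2 + 211/25x_3 + 72/25 → -22/25x_1 - 2/25x_3 + 42/25
  leading term x_1: subtract (-2/25)·f_2 from -22/25x_1 - 2/25x_3 + 42/25 → 0
  remainder 0.

S(f_2,g_3): leading monomials are coprime, so the S-polynomial reduces to 0 (Buchberger's first criterion).
Every S-polynomial of the final basis reduces to 0, so we have a Gröbner basis.
Inter-reduce: drop elements whose leading term is divisible by another's, tail-reduce, and make monic.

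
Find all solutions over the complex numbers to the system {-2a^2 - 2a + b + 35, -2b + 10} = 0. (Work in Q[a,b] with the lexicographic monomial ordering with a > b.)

Compute a lex Gröbner basis by Buchberger's algorithm.
f_1 = -2a^2 - 2a + b + 35, LT = a^2.
f_2 = -2b + 10, LT = b.

The S-polynomials (S(f_1,f_2)) all reduce to 0 modulo the current basis, so we have a Gröbner basis.
Inter-reduce: drop elements whose leading term is divisible by another's, tail-reduce, and make monic.
Reduced Gröbner basis: {a^2 + a - 20, b - 5}.

From the last basis element, b - 5 = 0, so b takes values in {5}. Each choice, substituted upward through the basis, yields the corresponding point(s) of the solution set.
  b = 5: the earlier basis element becomes a^2 + a - 20 = 0, giving a = -5, 4 — points (-5, 5), (4, 5).
Check: every point annihilates each of the original generators.
A lex Gröbner basis triangularizes the system, enabling back-substitution.

{(-5, 5), (4, 5)}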